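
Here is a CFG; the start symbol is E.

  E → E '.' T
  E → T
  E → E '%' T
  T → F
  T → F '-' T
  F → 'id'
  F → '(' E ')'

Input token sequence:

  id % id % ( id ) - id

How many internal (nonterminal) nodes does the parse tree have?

14

[E [E [E [T [F id]]] % [T [F id]]] % [T [F ( [E [T [F id]]] )] - [T [F id]]]]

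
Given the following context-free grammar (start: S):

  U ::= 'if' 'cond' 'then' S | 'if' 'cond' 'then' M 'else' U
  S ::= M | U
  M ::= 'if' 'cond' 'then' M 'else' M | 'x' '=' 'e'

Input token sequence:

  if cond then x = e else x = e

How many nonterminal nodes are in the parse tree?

[S [M if cond then [M x = e] else [M x = e]]]

4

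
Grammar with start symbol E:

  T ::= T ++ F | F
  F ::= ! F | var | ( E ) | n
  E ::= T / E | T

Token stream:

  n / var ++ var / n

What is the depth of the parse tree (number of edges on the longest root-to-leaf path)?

[E [T [F n]] / [E [T [T [F var]] ++ [F var]] / [E [T [F n]]]]]

5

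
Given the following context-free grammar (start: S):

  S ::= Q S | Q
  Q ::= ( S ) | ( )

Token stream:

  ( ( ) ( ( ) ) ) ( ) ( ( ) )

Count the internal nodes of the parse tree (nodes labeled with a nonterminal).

14

[S [Q ( [S [Q ( )] [S [Q ( [S [Q ( )]] )]]] )] [S [Q ( )] [S [Q ( [S [Q ( )]] )]]]]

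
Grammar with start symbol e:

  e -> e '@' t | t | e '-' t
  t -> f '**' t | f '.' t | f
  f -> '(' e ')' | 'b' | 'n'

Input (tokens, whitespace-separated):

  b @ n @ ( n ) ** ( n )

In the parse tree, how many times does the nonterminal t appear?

[e [e [e [t [f b]]] @ [t [f n]]] @ [t [f ( [e [t [f n]]] )] ** [t [f ( [e [t [f n]]] )]]]]

6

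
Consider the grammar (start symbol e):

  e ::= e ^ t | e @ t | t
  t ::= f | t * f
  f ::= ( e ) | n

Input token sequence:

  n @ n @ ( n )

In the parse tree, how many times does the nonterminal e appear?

4

[e [e [e [t [f n]]] @ [t [f n]]] @ [t [f ( [e [t [f n]]] )]]]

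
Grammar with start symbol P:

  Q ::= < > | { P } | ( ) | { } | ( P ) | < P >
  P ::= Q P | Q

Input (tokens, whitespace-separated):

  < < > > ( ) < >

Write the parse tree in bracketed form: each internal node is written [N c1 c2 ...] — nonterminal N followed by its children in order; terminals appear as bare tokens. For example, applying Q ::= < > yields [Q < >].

P
Q P
< P > P
< Q > P
< < > > P
< < > > Q P
< < > > ( ) P
< < > > ( ) Q
< < > > ( ) < >

[P [Q < [P [Q < >]] >] [P [Q ( )] [P [Q < >]]]]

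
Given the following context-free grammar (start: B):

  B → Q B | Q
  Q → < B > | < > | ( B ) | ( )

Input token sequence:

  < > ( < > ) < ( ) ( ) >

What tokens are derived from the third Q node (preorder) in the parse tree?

[B [Q < >] [B [Q ( [B [Q < >]] )] [B [Q < [B [Q ( )] [B [Q ( )]]] >]]]]

< >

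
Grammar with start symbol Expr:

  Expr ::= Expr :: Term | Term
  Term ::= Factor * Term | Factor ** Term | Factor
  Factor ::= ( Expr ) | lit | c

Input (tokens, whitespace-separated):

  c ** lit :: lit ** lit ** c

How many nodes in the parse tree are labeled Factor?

[Expr [Expr [Term [Factor c] ** [Term [Factor lit]]]] :: [Term [Factor lit] ** [Term [Factor lit] ** [Term [Factor c]]]]]

5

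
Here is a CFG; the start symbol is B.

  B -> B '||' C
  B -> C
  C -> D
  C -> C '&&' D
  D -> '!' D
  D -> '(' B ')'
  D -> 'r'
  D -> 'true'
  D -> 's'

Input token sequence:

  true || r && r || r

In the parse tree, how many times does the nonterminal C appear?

4

[B [B [B [C [D true]]] || [C [C [D r]] && [D r]]] || [C [D r]]]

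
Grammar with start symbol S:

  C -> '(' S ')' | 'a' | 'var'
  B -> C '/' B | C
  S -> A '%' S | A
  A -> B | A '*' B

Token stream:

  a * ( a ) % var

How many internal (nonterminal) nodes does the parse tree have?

[S [A [A [B [C a]]] * [B [C ( [S [A [B [C a]]]] )]]] % [S [A [B [C var]]]]]

15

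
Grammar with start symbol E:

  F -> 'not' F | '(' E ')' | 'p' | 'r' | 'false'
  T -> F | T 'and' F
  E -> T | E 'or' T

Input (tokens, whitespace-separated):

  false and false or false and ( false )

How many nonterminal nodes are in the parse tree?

13

[E [E [T [T [F false]] and [F false]]] or [T [T [F false]] and [F ( [E [T [F false]]] )]]]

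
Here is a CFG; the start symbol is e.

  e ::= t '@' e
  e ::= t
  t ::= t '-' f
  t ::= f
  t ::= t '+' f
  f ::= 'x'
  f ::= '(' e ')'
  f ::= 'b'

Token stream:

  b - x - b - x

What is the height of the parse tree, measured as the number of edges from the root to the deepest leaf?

6

[e [t [t [t [t [f b]] - [f x]] - [f b]] - [f x]]]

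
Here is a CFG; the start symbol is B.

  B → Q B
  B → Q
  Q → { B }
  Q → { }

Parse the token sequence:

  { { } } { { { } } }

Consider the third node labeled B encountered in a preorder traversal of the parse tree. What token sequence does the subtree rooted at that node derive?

{ { { } } }

[B [Q { [B [Q { }]] }] [B [Q { [B [Q { [B [Q { }]] }]] }]]]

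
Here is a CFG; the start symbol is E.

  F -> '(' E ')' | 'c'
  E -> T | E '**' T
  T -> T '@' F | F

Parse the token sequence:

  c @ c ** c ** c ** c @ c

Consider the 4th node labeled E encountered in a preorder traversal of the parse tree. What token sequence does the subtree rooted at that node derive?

[E [E [E [E [T [T [F c]] @ [F c]]] ** [T [F c]]] ** [T [F c]]] ** [T [T [F c]] @ [F c]]]

c @ c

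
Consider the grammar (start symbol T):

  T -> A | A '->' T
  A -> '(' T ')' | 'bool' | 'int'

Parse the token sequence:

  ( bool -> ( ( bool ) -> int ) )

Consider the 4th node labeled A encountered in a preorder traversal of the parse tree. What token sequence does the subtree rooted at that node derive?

[T [A ( [T [A bool] -> [T [A ( [T [A ( [T [A bool]] )] -> [T [A int]]] )]]] )]]

( bool )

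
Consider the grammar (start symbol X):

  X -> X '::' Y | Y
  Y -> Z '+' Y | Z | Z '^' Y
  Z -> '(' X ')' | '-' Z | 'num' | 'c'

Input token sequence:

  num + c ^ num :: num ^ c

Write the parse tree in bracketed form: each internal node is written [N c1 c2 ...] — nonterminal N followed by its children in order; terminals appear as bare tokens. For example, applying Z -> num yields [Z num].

[X [X [Y [Z num] + [Y [Z c] ^ [Y [Z num]]]]] :: [Y [Z num] ^ [Y [Z c]]]]

X
X :: Y
Y :: Y
Z + Y :: Y
num + Y :: Y
num + Z ^ Y :: Y
num + c ^ Y :: Y
num + c ^ Z :: Y
num + c ^ num :: Y
num + c ^ num :: Z ^ Y
num + c ^ num :: num ^ Y
num + c ^ num :: num ^ Z
num + c ^ num :: num ^ c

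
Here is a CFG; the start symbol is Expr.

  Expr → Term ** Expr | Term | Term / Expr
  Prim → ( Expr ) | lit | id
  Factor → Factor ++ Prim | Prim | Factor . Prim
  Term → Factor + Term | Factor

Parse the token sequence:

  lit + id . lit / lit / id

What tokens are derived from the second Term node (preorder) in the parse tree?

[Expr [Term [Factor [Prim lit]] + [Term [Factor [Factor [Prim id]] . [Prim lit]]]] / [Expr [Term [Factor [Prim lit]]] / [Expr [Term [Factor [Prim id]]]]]]

id . lit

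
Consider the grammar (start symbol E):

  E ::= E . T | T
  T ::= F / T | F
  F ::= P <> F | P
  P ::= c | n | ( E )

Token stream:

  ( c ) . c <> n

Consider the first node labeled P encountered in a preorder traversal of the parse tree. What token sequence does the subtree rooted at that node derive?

[E [E [T [F [P ( [E [T [F [P c]]]] )]]]] . [T [F [P c] <> [F [P n]]]]]

( c )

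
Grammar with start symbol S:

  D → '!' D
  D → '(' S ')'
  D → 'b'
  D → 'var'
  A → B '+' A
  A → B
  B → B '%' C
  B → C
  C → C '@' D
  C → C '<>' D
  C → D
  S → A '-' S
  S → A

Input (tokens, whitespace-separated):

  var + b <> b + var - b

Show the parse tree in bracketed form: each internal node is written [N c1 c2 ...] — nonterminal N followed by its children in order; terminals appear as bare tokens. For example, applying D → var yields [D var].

[S [A [B [C [D var]]] + [A [B [C [C [D b]] <> [D b]]] + [A [B [C [D var]]]]]] - [S [A [B [C [D b]]]]]]

S
A - S
B + A - S
C + A - S
D + A - S
var + A - S
var + B + A - S
var + C + A - S
var + C <> D + A - S
var + D <> D + A - S
var + b <> D + A - S
var + b <> b + A - S
var + b <> b + B - S
var + b <> b + C - S
var + b <> b + D - S
var + b <> b + var - S
var + b <> b + var - A
var + b <> b + var - B
var + b <> b + var - C
var + b <> b + var - D
var + b <> b + var - b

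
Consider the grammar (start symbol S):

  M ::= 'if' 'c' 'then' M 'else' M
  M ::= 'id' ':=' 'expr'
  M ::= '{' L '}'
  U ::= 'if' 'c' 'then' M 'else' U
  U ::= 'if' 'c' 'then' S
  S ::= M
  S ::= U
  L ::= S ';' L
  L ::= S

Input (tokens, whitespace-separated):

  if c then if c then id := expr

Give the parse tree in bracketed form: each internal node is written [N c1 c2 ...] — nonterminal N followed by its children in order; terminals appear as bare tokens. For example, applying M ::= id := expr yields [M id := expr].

S
U
if c then S
if c then U
if c then if c then S
if c then if c then M
if c then if c then id := expr

[S [U if c then [S [U if c then [S [M id := expr]]]]]]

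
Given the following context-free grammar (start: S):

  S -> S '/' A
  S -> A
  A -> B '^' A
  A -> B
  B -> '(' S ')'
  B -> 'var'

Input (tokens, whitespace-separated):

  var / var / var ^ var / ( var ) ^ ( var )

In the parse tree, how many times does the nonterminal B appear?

8

[S [S [S [S [A [B var]]] / [A [B var]]] / [A [B var] ^ [A [B var]]]] / [A [B ( [S [A [B var]]] )] ^ [A [B ( [S [A [B var]]] )]]]]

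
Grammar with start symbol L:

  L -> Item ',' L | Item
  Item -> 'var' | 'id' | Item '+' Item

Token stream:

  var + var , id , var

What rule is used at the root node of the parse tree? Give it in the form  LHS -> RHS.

L -> Item ',' L

[L [Item [Item var] + [Item var]] , [L [Item id] , [L [Item var]]]]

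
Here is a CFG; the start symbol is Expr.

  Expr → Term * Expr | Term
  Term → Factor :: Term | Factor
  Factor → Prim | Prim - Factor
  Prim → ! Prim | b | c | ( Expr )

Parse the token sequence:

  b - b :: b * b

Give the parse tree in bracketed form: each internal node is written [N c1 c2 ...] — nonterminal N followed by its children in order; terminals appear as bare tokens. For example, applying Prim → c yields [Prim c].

[Expr [Term [Factor [Prim b] - [Factor [Prim b]]] :: [Term [Factor [Prim b]]]] * [Expr [Term [Factor [Prim b]]]]]

Expr
Term * Expr
Factor :: Term * Expr
Prim - Factor :: Term * Expr
b - Factor :: Term * Expr
b - Prim :: Term * Expr
b - b :: Term * Expr
b - b :: Factor * Expr
b - b :: Prim * Expr
b - b :: b * Expr
b - b :: b * Term
b - b :: b * Factor
b - b :: b * Prim
b - b :: b * b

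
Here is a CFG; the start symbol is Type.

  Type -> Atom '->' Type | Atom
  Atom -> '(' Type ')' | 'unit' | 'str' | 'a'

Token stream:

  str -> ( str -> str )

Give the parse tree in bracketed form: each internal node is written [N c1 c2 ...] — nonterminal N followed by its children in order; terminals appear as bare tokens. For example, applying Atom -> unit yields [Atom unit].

Type
Atom -> Type
str -> Type
str -> Atom
str -> ( Type )
str -> ( Atom -> Type )
str -> ( str -> Type )
str -> ( str -> Atom )
str -> ( str -> str )

[Type [Atom str] -> [Type [Atom ( [Type [Atom str] -> [Type [Atom str]]] )]]]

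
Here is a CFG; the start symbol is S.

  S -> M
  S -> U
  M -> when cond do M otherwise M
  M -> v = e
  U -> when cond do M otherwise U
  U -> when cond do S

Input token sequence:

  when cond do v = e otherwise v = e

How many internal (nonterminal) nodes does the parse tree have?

4

[S [M when cond do [M v = e] otherwise [M v = e]]]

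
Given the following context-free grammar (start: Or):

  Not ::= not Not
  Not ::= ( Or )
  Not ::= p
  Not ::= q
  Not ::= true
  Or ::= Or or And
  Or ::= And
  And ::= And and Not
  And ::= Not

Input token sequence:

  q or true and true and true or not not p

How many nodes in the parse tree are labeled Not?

[Or [Or [Or [And [Not q]]] or [And [And [And [Not true]] and [Not true]] and [Not true]]] or [And [Not not [Not not [Not p]]]]]

7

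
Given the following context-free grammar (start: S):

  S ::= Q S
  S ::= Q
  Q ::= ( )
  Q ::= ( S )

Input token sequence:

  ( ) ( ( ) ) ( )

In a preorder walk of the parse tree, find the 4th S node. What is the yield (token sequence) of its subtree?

( )

[S [Q ( )] [S [Q ( [S [Q ( )]] )] [S [Q ( )]]]]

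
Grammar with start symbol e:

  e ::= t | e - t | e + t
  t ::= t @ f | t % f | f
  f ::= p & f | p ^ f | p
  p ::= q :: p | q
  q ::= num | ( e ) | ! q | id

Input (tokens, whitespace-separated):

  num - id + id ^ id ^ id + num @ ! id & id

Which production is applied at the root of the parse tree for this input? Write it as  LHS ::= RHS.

[e [e [e [e [t [f [p [q num]]]]] - [t [f [p [q id]]]]] + [t [f [p [q id]] ^ [f [p [q id]] ^ [f [p [q id]]]]]]] + [t [t [f [p [q num]]]] @ [f [p [q ! [q id]]] & [f [p [q id]]]]]]

e ::= e + t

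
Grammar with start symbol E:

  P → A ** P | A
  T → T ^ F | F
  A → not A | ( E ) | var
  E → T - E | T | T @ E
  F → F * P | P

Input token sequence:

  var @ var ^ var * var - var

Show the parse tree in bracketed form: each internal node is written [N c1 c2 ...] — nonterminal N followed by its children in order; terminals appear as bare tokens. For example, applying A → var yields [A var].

[E [T [F [P [A var]]]] @ [E [T [T [F [P [A var]]]] ^ [F [F [P [A var]]] * [P [A var]]]] - [E [T [F [P [A var]]]]]]]

E
T @ E
F @ E
P @ E
A @ E
var @ E
var @ T - E
var @ T ^ F - E
var @ F ^ F - E
var @ P ^ F - E
var @ A ^ F - E
var @ var ^ F - E
var @ var ^ F * P - E
var @ var ^ P * P - E
var @ var ^ A * P - E
var @ var ^ var * P - E
var @ var ^ var * A - E
var @ var ^ var * var - E
var @ var ^ var * var - T
var @ var ^ var * var - F
var @ var ^ var * var - P
var @ var ^ var * var - A
var @ var ^ var * var - var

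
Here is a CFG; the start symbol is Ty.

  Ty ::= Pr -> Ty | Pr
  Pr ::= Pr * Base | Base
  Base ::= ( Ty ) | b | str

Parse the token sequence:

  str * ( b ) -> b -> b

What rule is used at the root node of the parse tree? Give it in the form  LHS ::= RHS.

[Ty [Pr [Pr [Base str]] * [Base ( [Ty [Pr [Base b]]] )]] -> [Ty [Pr [Base b]] -> [Ty [Pr [Base b]]]]]

Ty ::= Pr -> Ty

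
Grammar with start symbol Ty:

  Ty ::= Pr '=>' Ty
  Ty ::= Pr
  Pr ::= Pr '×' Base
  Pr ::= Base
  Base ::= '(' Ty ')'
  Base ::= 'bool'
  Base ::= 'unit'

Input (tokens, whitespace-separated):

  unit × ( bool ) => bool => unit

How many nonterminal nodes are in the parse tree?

14

[Ty [Pr [Pr [Base unit]] × [Base ( [Ty [Pr [Base bool]]] )]] => [Ty [Pr [Base bool]] => [Ty [Pr [Base unit]]]]]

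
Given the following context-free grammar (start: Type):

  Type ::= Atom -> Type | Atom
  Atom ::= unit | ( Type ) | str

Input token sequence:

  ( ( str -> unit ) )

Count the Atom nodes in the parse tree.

4

[Type [Atom ( [Type [Atom ( [Type [Atom str] -> [Type [Atom unit]]] )]] )]]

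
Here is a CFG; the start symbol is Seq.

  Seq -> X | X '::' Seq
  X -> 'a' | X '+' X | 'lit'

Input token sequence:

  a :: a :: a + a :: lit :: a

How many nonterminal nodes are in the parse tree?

12

[Seq [X a] :: [Seq [X a] :: [Seq [X [X a] + [X a]] :: [Seq [X lit] :: [Seq [X a]]]]]]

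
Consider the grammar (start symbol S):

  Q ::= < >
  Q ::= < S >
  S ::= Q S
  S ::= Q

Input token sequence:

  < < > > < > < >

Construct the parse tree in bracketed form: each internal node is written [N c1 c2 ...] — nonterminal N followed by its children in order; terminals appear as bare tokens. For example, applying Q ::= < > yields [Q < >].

S
Q S
< S > S
< Q > S
< < > > S
< < > > Q S
< < > > < > S
< < > > < > Q
< < > > < > < >

[S [Q < [S [Q < >]] >] [S [Q < >] [S [Q < >]]]]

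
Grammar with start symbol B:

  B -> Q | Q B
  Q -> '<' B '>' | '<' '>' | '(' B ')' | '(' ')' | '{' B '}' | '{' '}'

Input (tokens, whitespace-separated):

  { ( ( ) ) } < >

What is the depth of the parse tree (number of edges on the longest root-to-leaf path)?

[B [Q { [B [Q ( [B [Q ( )]] )]] }] [B [Q < >]]]

6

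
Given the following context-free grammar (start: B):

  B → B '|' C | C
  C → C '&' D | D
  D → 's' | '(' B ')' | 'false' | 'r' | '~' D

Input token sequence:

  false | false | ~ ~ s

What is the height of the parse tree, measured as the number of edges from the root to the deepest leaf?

[B [B [B [C [D false]]] | [C [D false]]] | [C [D ~ [D ~ [D s]]]]]

5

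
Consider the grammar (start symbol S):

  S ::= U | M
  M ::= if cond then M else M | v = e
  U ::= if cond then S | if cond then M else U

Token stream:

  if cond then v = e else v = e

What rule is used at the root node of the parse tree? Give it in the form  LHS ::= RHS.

S ::= M

[S [M if cond then [M v = e] else [M v = e]]]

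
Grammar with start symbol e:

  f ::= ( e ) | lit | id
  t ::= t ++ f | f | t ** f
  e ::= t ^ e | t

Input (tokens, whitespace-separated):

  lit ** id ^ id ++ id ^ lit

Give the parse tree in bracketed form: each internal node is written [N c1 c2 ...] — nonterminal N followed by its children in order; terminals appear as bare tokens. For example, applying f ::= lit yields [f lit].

[e [t [t [f lit]] ** [f id]] ^ [e [t [t [f id]] ++ [f id]] ^ [e [t [f lit]]]]]

e
t ^ e
t ** f ^ e
f ** f ^ e
lit ** f ^ e
lit ** id ^ e
lit ** id ^ t ^ e
lit ** id ^ t ++ f ^ e
lit ** id ^ f ++ f ^ e
lit ** id ^ id ++ f ^ e
lit ** id ^ id ++ id ^ e
lit ** id ^ id ++ id ^ t
lit ** id ^ id ++ id ^ f
lit ** id ^ id ++ id ^ lit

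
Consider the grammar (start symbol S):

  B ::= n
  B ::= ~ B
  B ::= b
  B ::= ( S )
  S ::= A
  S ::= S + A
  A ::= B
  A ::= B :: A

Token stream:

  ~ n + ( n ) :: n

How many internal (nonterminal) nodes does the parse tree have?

12

[S [S [A [B ~ [B n]]]] + [A [B ( [S [A [B n]]] )] :: [A [B n]]]]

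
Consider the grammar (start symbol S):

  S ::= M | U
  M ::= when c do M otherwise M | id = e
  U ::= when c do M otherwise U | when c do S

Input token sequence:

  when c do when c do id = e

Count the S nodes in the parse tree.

[S [U when c do [S [U when c do [S [M id = e]]]]]]

3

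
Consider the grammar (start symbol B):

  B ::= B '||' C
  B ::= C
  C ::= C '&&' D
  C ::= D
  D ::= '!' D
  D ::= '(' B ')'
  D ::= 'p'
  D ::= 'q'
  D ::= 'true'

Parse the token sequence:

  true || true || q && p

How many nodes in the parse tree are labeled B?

3

[B [B [B [C [D true]]] || [C [D true]]] || [C [C [D q]] && [D p]]]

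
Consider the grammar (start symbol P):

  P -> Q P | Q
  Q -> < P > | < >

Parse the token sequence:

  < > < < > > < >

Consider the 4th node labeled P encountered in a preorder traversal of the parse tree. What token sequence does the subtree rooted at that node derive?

[P [Q < >] [P [Q < [P [Q < >]] >] [P [Q < >]]]]

< >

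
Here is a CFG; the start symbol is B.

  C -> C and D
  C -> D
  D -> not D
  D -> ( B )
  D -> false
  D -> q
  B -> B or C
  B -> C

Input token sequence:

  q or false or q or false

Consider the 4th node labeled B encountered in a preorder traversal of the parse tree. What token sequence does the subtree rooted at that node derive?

[B [B [B [B [C [D q]]] or [C [D false]]] or [C [D q]]] or [C [D false]]]

q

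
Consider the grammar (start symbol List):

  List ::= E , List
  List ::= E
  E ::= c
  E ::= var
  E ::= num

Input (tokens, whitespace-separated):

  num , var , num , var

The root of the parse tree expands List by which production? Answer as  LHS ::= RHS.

List ::= E , List

[List [E num] , [List [E var] , [List [E num] , [List [E var]]]]]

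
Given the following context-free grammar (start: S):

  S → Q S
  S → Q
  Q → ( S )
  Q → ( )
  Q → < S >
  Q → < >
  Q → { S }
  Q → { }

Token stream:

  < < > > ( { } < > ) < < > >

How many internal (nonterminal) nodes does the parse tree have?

14

[S [Q < [S [Q < >]] >] [S [Q ( [S [Q { }] [S [Q < >]]] )] [S [Q < [S [Q < >]] >]]]]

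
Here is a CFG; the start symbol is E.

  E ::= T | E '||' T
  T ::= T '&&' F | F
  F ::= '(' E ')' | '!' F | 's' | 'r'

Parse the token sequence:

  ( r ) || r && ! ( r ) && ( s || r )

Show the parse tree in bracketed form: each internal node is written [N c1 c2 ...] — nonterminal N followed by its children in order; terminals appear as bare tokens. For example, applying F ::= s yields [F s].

E
E || T
T || T
F || T
( E ) || T
( T ) || T
( F ) || T
( r ) || T
( r ) || T && F
( r ) || T && F && F
( r ) || F && F && F
( r ) || r && F && F
( r ) || r && ! F && F
( r ) || r && ! ( E ) && F
( r ) || r && ! ( T ) && F
( r ) || r && ! ( F ) && F
( r ) || r && ! ( r ) && F
( r ) || r && ! ( r ) && ( E )
( r ) || r && ! ( r ) && ( E || T )
( r ) || r && ! ( r ) && ( T || T )
( r ) || r && ! ( r ) && ( F || T )
( r ) || r && ! ( r ) && ( s || T )
( r ) || r && ! ( r ) && ( s || F )
( r ) || r && ! ( r ) && ( s || r )

[E [E [T [F ( [E [T [F r]]] )]]] || [T [T [T [F r]] && [F ! [F ( [E [T [F r]]] )]]] && [F ( [E [E [T [F s]]] || [T [F r]]] )]]]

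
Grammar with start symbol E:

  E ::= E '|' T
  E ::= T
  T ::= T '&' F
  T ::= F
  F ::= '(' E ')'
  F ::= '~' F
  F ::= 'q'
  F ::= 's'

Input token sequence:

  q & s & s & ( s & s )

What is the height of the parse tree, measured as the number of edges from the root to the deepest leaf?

[E [T [T [T [T [F q]] & [F s]] & [F s]] & [F ( [E [T [T [F s]] & [F s]]] )]]]

7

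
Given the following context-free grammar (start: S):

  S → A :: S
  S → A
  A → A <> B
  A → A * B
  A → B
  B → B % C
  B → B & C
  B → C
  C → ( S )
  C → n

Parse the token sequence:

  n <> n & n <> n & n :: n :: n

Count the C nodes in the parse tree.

7

[S [A [A [A [B [C n]]] <> [B [B [C n]] & [C n]]] <> [B [B [C n]] & [C n]]] :: [S [A [B [C n]]] :: [S [A [B [C n]]]]]]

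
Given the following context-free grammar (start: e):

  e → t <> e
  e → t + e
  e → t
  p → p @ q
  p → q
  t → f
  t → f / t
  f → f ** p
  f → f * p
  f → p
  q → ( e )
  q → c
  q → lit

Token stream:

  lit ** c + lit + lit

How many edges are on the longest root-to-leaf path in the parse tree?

7

[e [t [f [f [p [q lit]]] ** [p [q c]]]] + [e [t [f [p [q lit]]]] + [e [t [f [p [q lit]]]]]]]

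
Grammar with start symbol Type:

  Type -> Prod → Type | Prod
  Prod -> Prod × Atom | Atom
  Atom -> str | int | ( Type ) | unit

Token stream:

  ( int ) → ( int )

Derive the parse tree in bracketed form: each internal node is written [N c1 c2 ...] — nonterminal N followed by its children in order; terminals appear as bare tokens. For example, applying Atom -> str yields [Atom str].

[Type [Prod [Atom ( [Type [Prod [Atom int]]] )]] → [Type [Prod [Atom ( [Type [Prod [Atom int]]] )]]]]

Type
Prod → Type
Atom → Type
( Type ) → Type
( Prod ) → Type
( Atom ) → Type
( int ) → Type
( int ) → Prod
( int ) → Atom
( int ) → ( Type )
( int ) → ( Prod )
( int ) → ( Atom )
( int ) → ( int )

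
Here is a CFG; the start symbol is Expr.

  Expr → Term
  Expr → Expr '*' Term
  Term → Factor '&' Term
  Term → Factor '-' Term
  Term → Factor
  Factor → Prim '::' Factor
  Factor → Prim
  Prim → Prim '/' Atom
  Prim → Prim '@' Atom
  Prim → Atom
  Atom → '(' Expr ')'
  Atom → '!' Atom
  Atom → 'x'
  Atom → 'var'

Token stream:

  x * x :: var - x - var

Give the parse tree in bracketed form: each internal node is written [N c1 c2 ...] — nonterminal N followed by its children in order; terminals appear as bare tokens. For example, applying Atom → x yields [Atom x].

Expr
Expr * Term
Term * Term
Factor * Term
Prim * Term
Atom * Term
x * Term
x * Factor - Term
x * Prim :: Factor - Term
x * Atom :: Factor - Term
x * x :: Factor - Term
x * x :: Prim - Term
x * x :: Atom - Term
x * x :: var - Term
x * x :: var - Factor - Term
x * x :: var - Prim - Term
x * x :: var - Atom - Term
x * x :: var - x - Term
x * x :: var - x - Factor
x * x :: var - x - Prim
x * x :: var - x - Atom
x * x :: var - x - var

[Expr [Expr [Term [Factor [Prim [Atom x]]]]] * [Term [Factor [Prim [Atom x]] :: [Factor [Prim [Atom var]]]] - [Term [Factor [Prim [Atom x]]] - [Term [Factor [Prim [Atom var]]]]]]]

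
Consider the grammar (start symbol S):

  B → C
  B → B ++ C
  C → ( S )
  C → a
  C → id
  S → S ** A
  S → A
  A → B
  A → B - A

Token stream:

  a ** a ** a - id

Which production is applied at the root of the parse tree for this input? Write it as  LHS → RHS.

S → S ** A

[S [S [S [A [B [C a]]]] ** [A [B [C a]]]] ** [A [B [C a]] - [A [B [C id]]]]]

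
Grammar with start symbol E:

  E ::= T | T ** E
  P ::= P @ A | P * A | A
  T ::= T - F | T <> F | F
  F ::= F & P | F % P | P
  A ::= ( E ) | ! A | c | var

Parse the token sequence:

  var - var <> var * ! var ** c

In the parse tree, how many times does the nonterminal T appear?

4

[E [T [T [T [F [P [A var]]]] - [F [P [A var]]]] <> [F [P [P [A var]] * [A ! [A var]]]]] ** [E [T [F [P [A c]]]]]]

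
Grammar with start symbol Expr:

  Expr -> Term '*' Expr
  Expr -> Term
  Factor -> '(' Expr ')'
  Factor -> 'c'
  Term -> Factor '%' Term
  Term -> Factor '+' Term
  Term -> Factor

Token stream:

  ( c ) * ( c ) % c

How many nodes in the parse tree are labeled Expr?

4

[Expr [Term [Factor ( [Expr [Term [Factor c]]] )]] * [Expr [Term [Factor ( [Expr [Term [Factor c]]] )] % [Term [Factor c]]]]]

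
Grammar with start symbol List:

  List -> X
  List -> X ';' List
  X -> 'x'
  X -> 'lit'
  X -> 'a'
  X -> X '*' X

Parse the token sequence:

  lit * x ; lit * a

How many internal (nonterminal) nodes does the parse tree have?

[List [X [X lit] * [X x]] ; [List [X [X lit] * [X a]]]]

8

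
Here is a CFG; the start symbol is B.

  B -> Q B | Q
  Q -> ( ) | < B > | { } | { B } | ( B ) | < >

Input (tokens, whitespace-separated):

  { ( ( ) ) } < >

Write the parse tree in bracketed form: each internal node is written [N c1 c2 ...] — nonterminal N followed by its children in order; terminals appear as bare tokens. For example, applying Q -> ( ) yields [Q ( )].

B
Q B
{ B } B
{ Q } B
{ ( B ) } B
{ ( Q ) } B
{ ( ( ) ) } B
{ ( ( ) ) } Q
{ ( ( ) ) } < >

[B [Q { [B [Q ( [B [Q ( )]] )]] }] [B [Q < >]]]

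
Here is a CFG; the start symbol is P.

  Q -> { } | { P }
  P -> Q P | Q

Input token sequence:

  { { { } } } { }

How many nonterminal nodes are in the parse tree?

8

[P [Q { [P [Q { [P [Q { }]] }]] }] [P [Q { }]]]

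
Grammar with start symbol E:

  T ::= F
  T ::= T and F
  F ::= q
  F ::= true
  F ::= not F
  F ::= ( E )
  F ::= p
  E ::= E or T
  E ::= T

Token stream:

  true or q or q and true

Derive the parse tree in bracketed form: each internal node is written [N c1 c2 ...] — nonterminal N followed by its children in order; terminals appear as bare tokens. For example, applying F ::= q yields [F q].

E
E or T
E or T or T
T or T or T
F or T or T
true or T or T
true or F or T
true or q or T
true or q or T and F
true or q or F and F
true or q or q and F
true or q or q and true

[E [E [E [T [F true]]] or [T [F q]]] or [T [T [F q]] and [F true]]]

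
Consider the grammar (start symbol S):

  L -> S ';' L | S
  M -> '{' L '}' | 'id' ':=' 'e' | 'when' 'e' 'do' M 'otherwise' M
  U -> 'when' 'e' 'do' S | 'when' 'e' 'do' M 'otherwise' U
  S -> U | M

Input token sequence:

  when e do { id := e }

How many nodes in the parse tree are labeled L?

[S [U when e do [S [M { [L [S [M id := e]]] }]]]]

1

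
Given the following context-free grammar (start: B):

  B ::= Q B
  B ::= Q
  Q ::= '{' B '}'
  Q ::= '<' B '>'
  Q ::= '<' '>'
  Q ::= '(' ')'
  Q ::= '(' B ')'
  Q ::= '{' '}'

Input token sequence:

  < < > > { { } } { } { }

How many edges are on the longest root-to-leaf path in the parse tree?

[B [Q < [B [Q < >]] >] [B [Q { [B [Q { }]] }] [B [Q { }] [B [Q { }]]]]]

5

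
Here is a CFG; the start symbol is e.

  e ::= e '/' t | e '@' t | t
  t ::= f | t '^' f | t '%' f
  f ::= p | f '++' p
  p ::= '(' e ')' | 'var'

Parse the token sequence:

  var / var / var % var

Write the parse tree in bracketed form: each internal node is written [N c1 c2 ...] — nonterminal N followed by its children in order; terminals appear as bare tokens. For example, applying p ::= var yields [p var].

[e [e [e [t [f [p var]]]] / [t [f [p var]]]] / [t [t [f [p var]]] % [f [p var]]]]

e
e / t
e / t / t
t / t / t
f / t / t
p / t / t
var / t / t
var / f / t
var / p / t
var / var / t
var / var / t % f
var / var / f % f
var / var / p % f
var / var / var % f
var / var / var % p
var / var / var % var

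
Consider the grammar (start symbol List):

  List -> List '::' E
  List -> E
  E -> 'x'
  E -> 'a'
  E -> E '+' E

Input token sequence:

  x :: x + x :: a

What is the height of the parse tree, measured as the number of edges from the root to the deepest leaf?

4

[List [List [List [E x]] :: [E [E x] + [E x]]] :: [E a]]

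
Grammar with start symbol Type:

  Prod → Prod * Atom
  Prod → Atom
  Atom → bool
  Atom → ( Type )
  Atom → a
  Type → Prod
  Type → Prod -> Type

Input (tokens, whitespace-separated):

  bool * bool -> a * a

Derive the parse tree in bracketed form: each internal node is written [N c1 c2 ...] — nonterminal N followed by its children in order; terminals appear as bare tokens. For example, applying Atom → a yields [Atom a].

Type
Prod -> Type
Prod * Atom -> Type
Atom * Atom -> Type
bool * Atom -> Type
bool * bool -> Type
bool * bool -> Prod
bool * bool -> Prod * Atom
bool * bool -> Atom * Atom
bool * bool -> a * Atom
bool * bool -> a * a

[Type [Prod [Prod [Atom bool]] * [Atom bool]] -> [Type [Prod [Prod [Atom a]] * [Atom a]]]]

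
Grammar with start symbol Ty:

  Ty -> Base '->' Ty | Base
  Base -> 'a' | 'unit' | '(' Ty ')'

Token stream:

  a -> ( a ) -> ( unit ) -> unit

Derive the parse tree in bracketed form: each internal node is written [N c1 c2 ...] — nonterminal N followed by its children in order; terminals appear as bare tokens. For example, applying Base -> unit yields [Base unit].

Ty
Base -> Ty
a -> Ty
a -> Base -> Ty
a -> ( Ty ) -> Ty
a -> ( Base ) -> Ty
a -> ( a ) -> Ty
a -> ( a ) -> Base -> Ty
a -> ( a ) -> ( Ty ) -> Ty
a -> ( a ) -> ( Base ) -> Ty
a -> ( a ) -> ( unit ) -> Ty
a -> ( a ) -> ( unit ) -> Base
a -> ( a ) -> ( unit ) -> unit

[Ty [Base a] -> [Ty [Base ( [Ty [Base a]] )] -> [Ty [Base ( [Ty [Base unit]] )] -> [Ty [Base unit]]]]]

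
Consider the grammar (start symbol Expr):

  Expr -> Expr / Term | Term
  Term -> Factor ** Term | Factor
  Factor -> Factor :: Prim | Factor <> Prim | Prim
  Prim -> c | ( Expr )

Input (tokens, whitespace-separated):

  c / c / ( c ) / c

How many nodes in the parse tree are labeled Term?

5

[Expr [Expr [Expr [Expr [Term [Factor [Prim c]]]] / [Term [Factor [Prim c]]]] / [Term [Factor [Prim ( [Expr [Term [Factor [Prim c]]]] )]]]] / [Term [Factor [Prim c]]]]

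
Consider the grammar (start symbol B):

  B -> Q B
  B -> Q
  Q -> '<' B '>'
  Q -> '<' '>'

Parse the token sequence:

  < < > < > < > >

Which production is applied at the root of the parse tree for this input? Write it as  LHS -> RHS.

[B [Q < [B [Q < >] [B [Q < >] [B [Q < >]]]] >]]

B -> Q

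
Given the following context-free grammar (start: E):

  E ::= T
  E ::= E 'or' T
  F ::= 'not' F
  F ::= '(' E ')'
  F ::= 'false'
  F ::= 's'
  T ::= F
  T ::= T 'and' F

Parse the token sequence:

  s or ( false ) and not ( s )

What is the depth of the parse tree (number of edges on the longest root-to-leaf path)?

[E [E [T [F s]]] or [T [T [F ( [E [T [F false]]] )]] and [F not [F ( [E [T [F s]]] )]]]]

7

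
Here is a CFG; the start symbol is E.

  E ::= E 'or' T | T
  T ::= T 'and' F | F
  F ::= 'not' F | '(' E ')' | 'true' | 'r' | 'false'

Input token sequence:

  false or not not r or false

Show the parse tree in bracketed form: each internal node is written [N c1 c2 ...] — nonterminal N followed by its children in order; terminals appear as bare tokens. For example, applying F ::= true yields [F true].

E
E or T
E or T or T
T or T or T
F or T or T
false or T or T
false or F or T
false or not F or T
false or not not F or T
false or not not r or T
false or not not r or F
false or not not r or false

[E [E [E [T [F false]]] or [T [F not [F not [F r]]]]] or [T [F false]]]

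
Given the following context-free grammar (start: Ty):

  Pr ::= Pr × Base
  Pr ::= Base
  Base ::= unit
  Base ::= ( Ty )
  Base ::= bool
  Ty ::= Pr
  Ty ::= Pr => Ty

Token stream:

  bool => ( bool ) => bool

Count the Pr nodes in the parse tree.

[Ty [Pr [Base bool]] => [Ty [Pr [Base ( [Ty [Pr [Base bool]]] )]] => [Ty [Pr [Base bool]]]]]

4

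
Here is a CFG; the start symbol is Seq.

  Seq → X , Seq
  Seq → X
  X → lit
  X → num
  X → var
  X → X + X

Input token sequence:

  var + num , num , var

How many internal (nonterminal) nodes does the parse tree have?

[Seq [X [X var] + [X num]] , [Seq [X num] , [Seq [X var]]]]

8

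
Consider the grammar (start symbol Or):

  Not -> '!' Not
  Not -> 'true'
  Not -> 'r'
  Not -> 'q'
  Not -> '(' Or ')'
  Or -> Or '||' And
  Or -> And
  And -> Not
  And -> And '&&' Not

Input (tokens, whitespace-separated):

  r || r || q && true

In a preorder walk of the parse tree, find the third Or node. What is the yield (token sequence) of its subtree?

[Or [Or [Or [And [Not r]]] || [And [Not r]]] || [And [And [Not q]] && [Not true]]]

r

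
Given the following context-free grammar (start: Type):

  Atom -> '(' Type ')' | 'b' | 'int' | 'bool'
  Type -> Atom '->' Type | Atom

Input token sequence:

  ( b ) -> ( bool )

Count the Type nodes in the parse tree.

4

[Type [Atom ( [Type [Atom b]] )] -> [Type [Atom ( [Type [Atom bool]] )]]]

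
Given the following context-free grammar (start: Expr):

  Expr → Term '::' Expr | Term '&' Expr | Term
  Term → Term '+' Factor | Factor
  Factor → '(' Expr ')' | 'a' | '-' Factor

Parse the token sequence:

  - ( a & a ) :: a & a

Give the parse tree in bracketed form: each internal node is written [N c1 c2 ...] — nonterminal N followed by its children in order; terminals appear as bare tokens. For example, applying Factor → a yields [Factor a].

Expr
Term :: Expr
Factor :: Expr
- Factor :: Expr
- ( Expr ) :: Expr
- ( Term & Expr ) :: Expr
- ( Factor & Expr ) :: Expr
- ( a & Expr ) :: Expr
- ( a & Term ) :: Expr
- ( a & Factor ) :: Expr
- ( a & a ) :: Expr
- ( a & a ) :: Term & Expr
- ( a & a ) :: Factor & Expr
- ( a & a ) :: a & Expr
- ( a & a ) :: a & Term
- ( a & a ) :: a & Factor
- ( a & a ) :: a & a

[Expr [Term [Factor - [Factor ( [Expr [Term [Factor a]] & [Expr [Term [Factor a]]]] )]]] :: [Expr [Term [Factor a]] & [Expr [Term [Factor a]]]]]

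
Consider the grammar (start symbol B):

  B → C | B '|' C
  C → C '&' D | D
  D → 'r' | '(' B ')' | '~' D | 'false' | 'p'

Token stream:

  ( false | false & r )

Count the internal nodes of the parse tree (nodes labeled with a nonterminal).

11

[B [C [D ( [B [B [C [D false]]] | [C [C [D false]] & [D r]]] )]]]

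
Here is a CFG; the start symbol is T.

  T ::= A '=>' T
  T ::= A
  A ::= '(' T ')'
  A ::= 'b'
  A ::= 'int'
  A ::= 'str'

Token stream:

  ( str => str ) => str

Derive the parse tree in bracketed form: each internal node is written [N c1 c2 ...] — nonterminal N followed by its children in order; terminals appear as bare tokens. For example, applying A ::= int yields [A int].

T
A => T
( T ) => T
( A => T ) => T
( str => T ) => T
( str => A ) => T
( str => str ) => T
( str => str ) => A
( str => str ) => str

[T [A ( [T [A str] => [T [A str]]] )] => [T [A str]]]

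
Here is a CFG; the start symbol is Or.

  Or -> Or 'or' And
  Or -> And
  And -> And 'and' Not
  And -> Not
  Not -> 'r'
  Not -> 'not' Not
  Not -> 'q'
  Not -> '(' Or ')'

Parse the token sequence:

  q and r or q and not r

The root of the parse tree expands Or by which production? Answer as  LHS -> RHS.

[Or [Or [And [And [Not q]] and [Not r]]] or [And [And [Not q]] and [Not not [Not r]]]]

Or -> Or 'or' And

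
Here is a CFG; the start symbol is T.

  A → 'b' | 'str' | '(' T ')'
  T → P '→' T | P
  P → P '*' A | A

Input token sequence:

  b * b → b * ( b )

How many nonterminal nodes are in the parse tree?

[T [P [P [A b]] * [A b]] → [T [P [P [A b]] * [A ( [T [P [A b]]] )]]]]

13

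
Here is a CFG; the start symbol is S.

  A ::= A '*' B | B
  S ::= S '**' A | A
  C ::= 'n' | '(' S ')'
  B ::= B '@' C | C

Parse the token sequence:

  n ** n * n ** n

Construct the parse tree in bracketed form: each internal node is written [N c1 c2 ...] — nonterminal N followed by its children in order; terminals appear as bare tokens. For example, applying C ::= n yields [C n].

S
S ** A
S ** A ** A
A ** A ** A
B ** A ** A
C ** A ** A
n ** A ** A
n ** A * B ** A
n ** B * B ** A
n ** C * B ** A
n ** n * B ** A
n ** n * C ** A
n ** n * n ** A
n ** n * n ** B
n ** n * n ** C
n ** n * n ** n

[S [S [S [A [B [C n]]]] ** [A [A [B [C n]]] * [B [C n]]]] ** [A [B [C n]]]]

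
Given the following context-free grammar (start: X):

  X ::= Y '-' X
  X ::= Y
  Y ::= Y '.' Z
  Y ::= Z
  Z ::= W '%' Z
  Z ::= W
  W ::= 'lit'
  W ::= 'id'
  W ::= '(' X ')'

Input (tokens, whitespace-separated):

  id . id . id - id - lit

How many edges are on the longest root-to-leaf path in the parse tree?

6

[X [Y [Y [Y [Z [W id]]] . [Z [W id]]] . [Z [W id]]] - [X [Y [Z [W id]]] - [X [Y [Z [W lit]]]]]]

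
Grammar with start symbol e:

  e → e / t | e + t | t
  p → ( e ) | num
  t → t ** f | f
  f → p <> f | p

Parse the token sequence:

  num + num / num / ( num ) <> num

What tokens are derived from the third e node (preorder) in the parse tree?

[e [e [e [e [t [f [p num]]]] + [t [f [p num]]]] / [t [f [p num]]]] / [t [f [p ( [e [t [f [p num]]]] )] <> [f [p num]]]]]

num + num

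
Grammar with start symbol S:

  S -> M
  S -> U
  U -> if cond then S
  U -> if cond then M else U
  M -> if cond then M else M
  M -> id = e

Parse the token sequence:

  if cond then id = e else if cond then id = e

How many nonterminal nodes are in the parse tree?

6

[S [U if cond then [M id = e] else [U if cond then [S [M id = e]]]]]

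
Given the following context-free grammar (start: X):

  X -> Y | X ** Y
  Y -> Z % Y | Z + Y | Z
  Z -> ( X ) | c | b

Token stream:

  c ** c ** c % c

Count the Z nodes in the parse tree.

[X [X [X [Y [Z c]]] ** [Y [Z c]]] ** [Y [Z c] % [Y [Z c]]]]

4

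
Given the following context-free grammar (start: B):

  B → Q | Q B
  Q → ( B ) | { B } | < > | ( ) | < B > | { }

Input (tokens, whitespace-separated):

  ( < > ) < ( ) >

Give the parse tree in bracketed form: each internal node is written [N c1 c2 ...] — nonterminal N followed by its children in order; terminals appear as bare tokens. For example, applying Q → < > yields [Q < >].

B
Q B
( B ) B
( Q ) B
( < > ) B
( < > ) Q
( < > ) < B >
( < > ) < Q >
( < > ) < ( ) >

[B [Q ( [B [Q < >]] )] [B [Q < [B [Q ( )]] >]]]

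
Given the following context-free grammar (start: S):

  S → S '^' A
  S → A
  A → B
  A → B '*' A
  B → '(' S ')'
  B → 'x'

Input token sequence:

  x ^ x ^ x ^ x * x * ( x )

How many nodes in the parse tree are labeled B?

[S [S [S [S [A [B x]]] ^ [A [B x]]] ^ [A [B x]]] ^ [A [B x] * [A [B x] * [A [B ( [S [A [B x]]] )]]]]]

7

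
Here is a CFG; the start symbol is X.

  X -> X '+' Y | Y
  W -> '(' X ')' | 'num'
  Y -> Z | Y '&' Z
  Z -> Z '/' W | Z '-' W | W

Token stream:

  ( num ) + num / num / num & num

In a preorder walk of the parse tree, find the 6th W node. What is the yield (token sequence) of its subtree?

num

[X [X [Y [Z [W ( [X [Y [Z [W num]]]] )]]]] + [Y [Y [Z [Z [Z [W num]] / [W num]] / [W num]]] & [Z [W num]]]]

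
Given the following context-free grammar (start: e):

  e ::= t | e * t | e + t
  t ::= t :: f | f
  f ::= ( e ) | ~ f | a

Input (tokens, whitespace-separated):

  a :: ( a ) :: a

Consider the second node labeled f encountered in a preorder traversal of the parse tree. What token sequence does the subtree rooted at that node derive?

( a )

[e [t [t [t [f a]] :: [f ( [e [t [f a]]] )]] :: [f a]]]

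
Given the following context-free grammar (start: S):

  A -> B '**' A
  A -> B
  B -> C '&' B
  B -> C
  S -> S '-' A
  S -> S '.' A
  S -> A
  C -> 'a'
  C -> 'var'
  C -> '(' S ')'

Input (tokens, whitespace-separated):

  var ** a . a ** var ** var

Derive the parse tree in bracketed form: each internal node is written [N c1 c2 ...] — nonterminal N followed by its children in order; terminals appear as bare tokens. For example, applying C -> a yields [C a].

S
S . A
A . A
B ** A . A
C ** A . A
var ** A . A
var ** B . A
var ** C . A
var ** a . A
var ** a . B ** A
var ** a . C ** A
var ** a . a ** A
var ** a . a ** B ** A
var ** a . a ** C ** A
var ** a . a ** var ** A
var ** a . a ** var ** B
var ** a . a ** var ** C
var ** a . a ** var ** var

[S [S [A [B [C var]] ** [A [B [C a]]]]] . [A [B [C a]] ** [A [B [C var]] ** [A [B [C var]]]]]]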